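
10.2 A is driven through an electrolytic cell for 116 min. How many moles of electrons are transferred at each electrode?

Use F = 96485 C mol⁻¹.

Q = I·t = 10.20 A × 6960.0 s = 70990 C.
n(e⁻) = Q/F = 70990 / 96485 = 0.736 mol.

0.736 mol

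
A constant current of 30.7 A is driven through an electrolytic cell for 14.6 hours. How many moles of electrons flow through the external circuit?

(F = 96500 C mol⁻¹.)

16.7 mol

Q = I·t = 30.70 A × 52560 s = 1614000 C.
n(e⁻) = Q/F = 1614000 / 96500 = 16.7 mol.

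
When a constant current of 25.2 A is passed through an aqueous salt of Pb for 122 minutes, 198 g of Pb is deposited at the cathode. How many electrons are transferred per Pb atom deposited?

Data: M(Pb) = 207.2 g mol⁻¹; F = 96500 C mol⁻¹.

Q = I·t = 25.20 A × 7320.0 s = 184500 C, so n(e⁻) = 184500/96500 = 1.912 mol.
n(Pb) deposited = 198 / 207.2 = 0.9556 mol.
Electrons per atom = n(e⁻)/n(Pb) = 1.912 / 0.9556 = 2.00 ≈ 2, so the ion is Pb²⁺.

2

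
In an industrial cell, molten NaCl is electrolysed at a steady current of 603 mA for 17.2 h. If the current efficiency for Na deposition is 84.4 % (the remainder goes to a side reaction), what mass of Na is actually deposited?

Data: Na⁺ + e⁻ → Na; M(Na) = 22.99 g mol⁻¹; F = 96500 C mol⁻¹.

7.51 g

Q = I·t = 0.6030 × 61920 = 37340 C.
n(e⁻) = 37340/96500 = 0.3869 mol; theoretically n(Na) = 0.3869/1 = 0.3869 mol, m_theo = 8.895 g.
At 84.4 % efficiency, m_actual = 0.844 × 8.895 = 7.51 g.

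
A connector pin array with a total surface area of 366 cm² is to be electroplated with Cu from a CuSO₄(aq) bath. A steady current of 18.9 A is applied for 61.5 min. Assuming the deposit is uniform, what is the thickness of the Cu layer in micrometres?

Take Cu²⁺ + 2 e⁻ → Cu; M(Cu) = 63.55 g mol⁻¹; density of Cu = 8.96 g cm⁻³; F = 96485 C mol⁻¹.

70.0 μm

Q = I·t = 18.90 × 3690.0 = 69740 C; n(e⁻) = 0.7228 mol.
n(Cu) = n(e⁻)/2 = 0.3614 mol, so m = 0.3614 × 63.55 = 22.97 g.
Volume = m/ρ = 22.97 / 8.96 = 2.563 cm³.
Thickness = V/A = 2.563 / 366 = 0.00700 cm = 70.0 μm.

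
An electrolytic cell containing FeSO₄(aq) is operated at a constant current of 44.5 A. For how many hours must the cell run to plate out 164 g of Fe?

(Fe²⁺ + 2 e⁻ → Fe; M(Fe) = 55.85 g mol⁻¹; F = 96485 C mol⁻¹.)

3.54 h

n(Fe) = m/M = 164 / 55.85 = 2.936 mol.
Each Fe atom requires 2 electrons, so n(e⁻) = 2 × 2.936 = 5.873 mol.
Q = n(e⁻)·F = 5.873 × 96485 = 566600 C.
t = Q/I = 566600 / 44.50 A = 12730 s = 3.54 h.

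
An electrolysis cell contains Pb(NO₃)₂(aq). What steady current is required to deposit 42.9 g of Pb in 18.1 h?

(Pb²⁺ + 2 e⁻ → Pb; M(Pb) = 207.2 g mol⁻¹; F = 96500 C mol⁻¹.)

0.613 A

n(Pb) = 42.9 / 207.2 = 0.2070 mol.
n(e⁻) = 2 × 0.2070 = 0.4141 mol.
Q = n(e⁻)·F = 0.4141 × 96500 = 39960 C.
I = Q/t = 39960 / 65160 s = 0.613 A.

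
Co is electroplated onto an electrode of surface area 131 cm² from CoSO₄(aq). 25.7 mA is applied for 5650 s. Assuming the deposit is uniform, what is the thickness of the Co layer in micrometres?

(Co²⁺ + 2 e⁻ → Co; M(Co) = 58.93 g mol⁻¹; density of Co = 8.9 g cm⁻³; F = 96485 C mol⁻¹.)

0.380 μm

Q = I·t = 0.02570 × 5650.0 = 145.2 C; n(e⁻) = 0.001505 mol.
n(Co) = n(e⁻)/2 = 0.0007525 mol, so m = 0.0007525 × 58.93 = 0.04434 g.
Volume = m/ρ = 0.04434 / 8.9 = 0.004982 cm³.
Thickness = V/A = 0.004982 / 131 = 3.80 × 10⁻⁵ cm = 0.380 μm.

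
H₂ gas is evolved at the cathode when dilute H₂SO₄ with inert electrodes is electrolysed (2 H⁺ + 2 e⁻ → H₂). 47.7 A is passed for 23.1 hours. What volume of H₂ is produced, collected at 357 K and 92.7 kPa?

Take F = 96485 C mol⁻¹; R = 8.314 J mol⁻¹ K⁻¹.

658 L

Q = I·t = 47.70 A × 83160 s = 3967000 C.
n(e⁻) = Q/F = 3967000 / 96485 = 41.11 mol.
2 electrons are transferred per H₂ molecule, so n(H₂) = 41.11 / 2 = 20.56 mol.
V = nRT/P = (20.56 × 8.314 × 357) / (92.7 × 10³ Pa) = 0.658 m³ = 658 L.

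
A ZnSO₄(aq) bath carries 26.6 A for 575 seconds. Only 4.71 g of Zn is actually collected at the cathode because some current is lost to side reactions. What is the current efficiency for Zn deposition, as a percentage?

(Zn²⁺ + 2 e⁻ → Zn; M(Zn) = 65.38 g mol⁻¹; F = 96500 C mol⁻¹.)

Q = I·t = 26.60 × 575.00 = 15300 C; n(e⁻) = 15300/96500 = 0.1585 mol.
Theoretical n(Zn) = n(e⁻)/2 = 0.07925 mol, i.e. m_theo = 0.07925 × 65.38 = 5.181 g.
Efficiency = m_actual / m_theo = 4.71 / 5.181 = 90.9 %.

90.9 %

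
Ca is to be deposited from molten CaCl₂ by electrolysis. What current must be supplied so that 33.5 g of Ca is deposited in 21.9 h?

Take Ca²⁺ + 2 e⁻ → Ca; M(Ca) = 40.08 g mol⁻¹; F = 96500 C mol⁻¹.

n(Ca) = 33.5 / 40.08 = 0.8358 mol.
n(e⁻) = 2 × 0.8358 = 1.672 mol.
Q = n(e⁻)·F = 1.672 × 96500 = 161300 C.
I = Q/t = 161300 / 78840 s = 2.05 A.

2.05 A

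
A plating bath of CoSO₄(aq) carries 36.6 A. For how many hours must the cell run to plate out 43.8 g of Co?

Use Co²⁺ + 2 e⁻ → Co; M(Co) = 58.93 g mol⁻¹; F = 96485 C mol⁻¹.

n(Co) = m/M = 43.8 / 58.93 = 0.7433 mol.
Each Co atom requires 2 electrons, so n(e⁻) = 2 × 0.7433 = 1.487 mol.
Q = n(e⁻)·F = 1.487 × 96485 = 143400 C.
t = Q/I = 143400 / 36.60 A = 3919 s = 1.09 h.

1.09 h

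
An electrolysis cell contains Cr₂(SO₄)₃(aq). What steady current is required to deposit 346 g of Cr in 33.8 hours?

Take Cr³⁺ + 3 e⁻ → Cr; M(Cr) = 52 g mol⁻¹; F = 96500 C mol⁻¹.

n(Cr) = 346 / 52 = 6.654 mol.
n(e⁻) = 3 × 6.654 = 19.96 mol.
Q = n(e⁻)·F = 19.96 × 96500 = 1926000 C.
I = Q/t = 1926000 / 121680 s = 15.8 A.

15.8 A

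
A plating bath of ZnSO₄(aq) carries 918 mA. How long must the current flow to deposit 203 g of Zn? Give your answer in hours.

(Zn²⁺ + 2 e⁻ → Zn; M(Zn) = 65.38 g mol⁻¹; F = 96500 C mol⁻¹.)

181 h

n(Zn) = m/M = 203 / 65.38 = 3.105 mol.
Each Zn atom requires 2 electrons, so n(e⁻) = 2 × 3.105 = 6.210 mol.
Q = n(e⁻)·F = 6.210 × 96500 = 599300 C.
t = Q/I = 599300 / 0.9180 A = 652800 s = 181 h.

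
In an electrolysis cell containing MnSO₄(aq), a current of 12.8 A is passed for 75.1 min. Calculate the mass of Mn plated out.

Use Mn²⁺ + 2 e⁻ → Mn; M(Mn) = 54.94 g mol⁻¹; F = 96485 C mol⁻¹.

16.4 g

Q = I·t = 12.80 A × 4506.0 s = 57680 C.
n(e⁻) = Q/F = 57680 / 96485 = 0.5978 mol.
Mn²⁺ + 2 e⁻ → Mn, so n(Mn) = n(e⁻)/2 = 0.2989 mol.
m = n·M = 0.2989 × 54.94 = 16.4 g.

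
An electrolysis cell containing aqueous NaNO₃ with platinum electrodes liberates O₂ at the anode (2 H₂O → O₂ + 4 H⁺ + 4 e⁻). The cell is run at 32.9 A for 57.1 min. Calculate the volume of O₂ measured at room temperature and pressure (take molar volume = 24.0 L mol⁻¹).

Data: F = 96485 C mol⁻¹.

7.01 L

Q = I·t = 32.90 A × 3426.0 s = 112700 C.
n(e⁻) = Q/F = 112700 / 96485 = 1.168 mol.
4 electrons are transferred per O₂ molecule, so n(O₂) = 1.168 / 4 = 0.2921 mol.
V = n × V_m = 0.2921 × 24.0 = 7.01 L.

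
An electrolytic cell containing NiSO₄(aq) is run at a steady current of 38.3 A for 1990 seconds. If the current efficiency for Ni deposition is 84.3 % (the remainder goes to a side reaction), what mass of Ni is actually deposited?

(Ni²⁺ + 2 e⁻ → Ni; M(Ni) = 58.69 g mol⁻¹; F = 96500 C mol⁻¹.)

Q = I·t = 38.30 × 1990.0 = 76220 C.
n(e⁻) = 76220/96500 = 0.7898 mol; theoretically n(Ni) = 0.7898/2 = 0.3949 mol, m_theo = 23.18 g.
At 84.3 % efficiency, m_actual = 0.843 × 23.18 = 19.5 g.

19.5 g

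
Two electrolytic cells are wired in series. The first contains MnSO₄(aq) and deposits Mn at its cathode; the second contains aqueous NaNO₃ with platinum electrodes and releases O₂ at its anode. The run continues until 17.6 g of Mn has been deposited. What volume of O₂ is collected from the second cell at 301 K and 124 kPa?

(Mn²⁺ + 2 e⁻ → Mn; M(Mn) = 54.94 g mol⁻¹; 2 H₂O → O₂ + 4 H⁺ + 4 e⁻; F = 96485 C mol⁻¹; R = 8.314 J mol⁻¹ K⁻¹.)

3.23 L

n(Mn) = 17.6 / 54.94 = 0.3203 mol, so n(e⁻) = 2 × 0.3203 = 0.6407 mol.
The cells are in series, so the same 0.6407 mol of electrons passes through the second cell.
2 H₂O → O₂ + 4 H⁺ + 4 e⁻ — 4 mol e⁻ per mol O₂, so n(O₂) = 0.6407/4 = 0.1602 mol.
V = nRT/P = (0.1602 × 8.314 × 301) / (124 × 10³) = 0.00323 m³ = 3.23 L.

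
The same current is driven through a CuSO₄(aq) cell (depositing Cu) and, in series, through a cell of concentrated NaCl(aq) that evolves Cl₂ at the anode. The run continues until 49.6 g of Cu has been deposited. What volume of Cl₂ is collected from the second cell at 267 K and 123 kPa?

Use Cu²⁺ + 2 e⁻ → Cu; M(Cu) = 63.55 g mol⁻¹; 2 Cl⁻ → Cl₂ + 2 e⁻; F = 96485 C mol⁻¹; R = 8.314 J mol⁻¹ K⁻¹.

n(Cu) = 49.6 / 63.55 = 0.7805 mol, so n(e⁻) = 2 × 0.7805 = 1.561 mol.
The cells are in series, so the same 1.561 mol of electrons passes through the second cell.
2 Cl⁻ → Cl₂ + 2 e⁻ — 2 mol e⁻ per mol Cl₂, so n(Cl₂) = 1.561/2 = 0.7805 mol.
V = nRT/P = (0.7805 × 8.314 × 267) / (123 × 10³) = 0.0141 m³ = 14.1 L.

14.1 L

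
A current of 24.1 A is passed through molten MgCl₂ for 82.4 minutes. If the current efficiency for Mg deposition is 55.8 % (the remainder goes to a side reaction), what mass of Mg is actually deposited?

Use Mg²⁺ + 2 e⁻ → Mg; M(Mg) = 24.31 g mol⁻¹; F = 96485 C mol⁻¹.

8.38 g

Q = I·t = 24.10 × 4944.0 = 119200 C.
n(e⁻) = 119200/96485 = 1.235 mol; theoretically n(Mg) = 1.235/2 = 0.6175 mol, m_theo = 15.01 g.
At 55.8 % efficiency, m_actual = 0.558 × 15.01 = 8.38 g.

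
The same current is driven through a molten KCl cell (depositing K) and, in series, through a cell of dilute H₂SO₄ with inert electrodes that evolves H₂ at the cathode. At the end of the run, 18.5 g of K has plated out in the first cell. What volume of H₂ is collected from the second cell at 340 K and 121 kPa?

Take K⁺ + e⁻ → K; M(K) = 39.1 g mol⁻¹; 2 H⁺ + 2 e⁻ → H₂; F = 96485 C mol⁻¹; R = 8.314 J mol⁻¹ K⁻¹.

5.53 L

n(K) = 18.5 / 39.1 = 0.4731 mol, so n(e⁻) = 1 × 0.4731 = 0.4731 mol.
The cells are in series, so the same 0.4731 mol of electrons passes through the second cell.
2 H⁺ + 2 e⁻ → H₂ — 2 mol e⁻ per mol H₂, so n(H₂) = 0.4731/2 = 0.2366 mol.
V = nRT/P = (0.2366 × 8.314 × 340) / (121 × 10³) = 0.00553 m³ = 5.53 L.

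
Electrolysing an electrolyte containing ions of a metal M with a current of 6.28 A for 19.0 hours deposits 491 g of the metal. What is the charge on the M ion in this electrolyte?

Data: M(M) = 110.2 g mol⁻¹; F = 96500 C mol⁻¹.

Q = I·t = 6.280 A × 68400 s = 429600 C, so n(e⁻) = 429600/96500 = 4.451 mol.
n(M) deposited = 491 / 110.2 = 4.456 mol.
Electrons per atom = n(e⁻)/n(M) = 4.451 / 4.456 = 0.999 ≈ 1, so the ion is M⁺.

+1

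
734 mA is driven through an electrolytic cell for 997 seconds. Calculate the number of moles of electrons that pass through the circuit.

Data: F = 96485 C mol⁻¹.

0.00758 mol

Q = I·t = 0.7340 A × 997.00 s = 731.8 C.
n(e⁻) = Q/F = 731.8 / 96485 = 0.00758 mol.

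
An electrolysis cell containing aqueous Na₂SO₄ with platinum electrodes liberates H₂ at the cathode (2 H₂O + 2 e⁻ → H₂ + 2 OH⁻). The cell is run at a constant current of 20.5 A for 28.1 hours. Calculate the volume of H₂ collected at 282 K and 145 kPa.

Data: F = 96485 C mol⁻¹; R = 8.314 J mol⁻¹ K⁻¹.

174 L

Q = I·t = 20.50 A × 101160 s = 2074000 C.
n(e⁻) = Q/F = 2074000 / 96485 = 21.49 mol.
2 electrons are transferred per H₂ molecule, so n(H₂) = 21.49 / 2 = 10.75 mol.
V = nRT/P = (10.75 × 8.314 × 282) / (145 × 10³ Pa) = 0.174 m³ = 174 L.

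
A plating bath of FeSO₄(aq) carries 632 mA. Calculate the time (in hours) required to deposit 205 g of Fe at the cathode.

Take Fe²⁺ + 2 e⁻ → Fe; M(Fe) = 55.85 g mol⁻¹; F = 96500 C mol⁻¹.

n(Fe) = m/M = 205 / 55.85 = 3.671 mol.
Each Fe atom requires 2 electrons, so n(e⁻) = 2 × 3.671 = 7.341 mol.
Q = n(e⁻)·F = 7.341 × 96500 = 708400 C.
t = Q/I = 708400 / 0.6320 A = 1121000 s = 311 h.

311 h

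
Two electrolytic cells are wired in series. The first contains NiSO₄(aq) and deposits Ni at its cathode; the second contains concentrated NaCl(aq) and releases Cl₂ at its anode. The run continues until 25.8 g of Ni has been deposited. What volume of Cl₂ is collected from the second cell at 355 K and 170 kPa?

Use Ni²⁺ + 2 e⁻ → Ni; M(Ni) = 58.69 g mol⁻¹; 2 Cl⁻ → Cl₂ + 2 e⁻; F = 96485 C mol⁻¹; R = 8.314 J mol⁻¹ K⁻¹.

n(Ni) = 25.8 / 58.69 = 0.4396 mol, so n(e⁻) = 2 × 0.4396 = 0.8792 mol.
The cells are in series, so the same 0.8792 mol of electrons passes through the second cell.
2 Cl⁻ → Cl₂ + 2 e⁻ — 2 mol e⁻ per mol Cl₂, so n(Cl₂) = 0.8792/2 = 0.4396 mol.
V = nRT/P = (0.4396 × 8.314 × 355) / (170 × 10³) = 0.00763 m³ = 7.63 L.

7.63 L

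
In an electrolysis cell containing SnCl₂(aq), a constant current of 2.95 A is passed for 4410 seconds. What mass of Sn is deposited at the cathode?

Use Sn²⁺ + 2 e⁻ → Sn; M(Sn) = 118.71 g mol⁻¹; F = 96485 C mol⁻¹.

Q = I·t = 2.950 A × 4410.0 s = 13010 C.
n(e⁻) = Q/F = 13010 / 96485 = 0.1348 mol.
Sn²⁺ + 2 e⁻ → Sn, so n(Sn) = n(e⁻)/2 = 0.06742 mol.
m = n·M = 0.06742 × 118.71 = 8.00 g.

8.00 g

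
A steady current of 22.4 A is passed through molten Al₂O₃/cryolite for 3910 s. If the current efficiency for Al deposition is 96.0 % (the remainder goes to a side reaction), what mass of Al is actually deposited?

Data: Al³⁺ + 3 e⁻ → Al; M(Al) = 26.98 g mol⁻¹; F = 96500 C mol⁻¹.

Q = I·t = 22.40 × 3910.0 = 87580 C.
n(e⁻) = 87580/96500 = 0.9076 mol; theoretically n(Al) = 0.9076/3 = 0.3025 mol, m_theo = 8.162 g.
At 96.0 % efficiency, m_actual = 0.960 × 8.162 = 7.84 g.

7.84 g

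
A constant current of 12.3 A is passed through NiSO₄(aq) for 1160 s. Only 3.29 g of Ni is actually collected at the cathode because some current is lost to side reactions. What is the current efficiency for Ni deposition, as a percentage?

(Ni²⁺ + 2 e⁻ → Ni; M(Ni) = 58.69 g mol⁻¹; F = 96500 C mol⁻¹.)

Q = I·t = 12.30 × 1160.0 = 14270 C; n(e⁻) = 14270/96500 = 0.1479 mol.
Theoretical n(Ni) = n(e⁻)/2 = 0.07393 mol, i.e. m_theo = 0.07393 × 58.69 = 4.339 g.
Efficiency = m_actual / m_theo = 3.29 / 4.339 = 75.8 %.

75.8 %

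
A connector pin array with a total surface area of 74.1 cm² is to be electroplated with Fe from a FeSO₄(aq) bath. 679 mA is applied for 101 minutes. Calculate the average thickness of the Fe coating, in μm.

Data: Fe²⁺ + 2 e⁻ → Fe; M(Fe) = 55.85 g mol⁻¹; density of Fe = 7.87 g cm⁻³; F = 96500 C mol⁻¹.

Q = I·t = 0.6790 × 6060.0 = 4115 C; n(e⁻) = 0.04264 mol.
n(Fe) = n(e⁻)/2 = 0.02132 mol, so m = 0.02132 × 55.85 = 1.191 g.
Volume = m/ρ = 1.191 / 7.87 = 0.1513 cm³.
Thickness = V/A = 0.1513 / 74.1 = 0.00204 cm = 20.4 μm.

20.4 μm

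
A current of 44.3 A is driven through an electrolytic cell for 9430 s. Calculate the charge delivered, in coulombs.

Q = I·t = 44.30 A × 9430.0 s = 4.18 × 10⁵ C.

4.18 × 10⁵ C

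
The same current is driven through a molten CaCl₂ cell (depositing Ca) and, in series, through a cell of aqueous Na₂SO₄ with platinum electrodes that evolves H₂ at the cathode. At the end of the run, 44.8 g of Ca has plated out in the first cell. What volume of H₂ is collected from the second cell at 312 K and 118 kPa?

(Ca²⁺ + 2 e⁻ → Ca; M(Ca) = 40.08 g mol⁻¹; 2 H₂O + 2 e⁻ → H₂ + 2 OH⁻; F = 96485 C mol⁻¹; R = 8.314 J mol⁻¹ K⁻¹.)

24.6 L

n(Ca) = 44.8 / 40.08 = 1.118 mol, so n(e⁻) = 2 × 1.118 = 2.236 mol.
The cells are in series, so the same 2.236 mol of electrons passes through the second cell.
2 H₂O + 2 e⁻ → H₂ + 2 OH⁻ — 2 mol e⁻ per mol H₂, so n(H₂) = 2.236/2 = 1.118 mol.
V = nRT/P = (1.118 × 8.314 × 312) / (118 × 10³) = 0.0246 m³ = 24.6 L.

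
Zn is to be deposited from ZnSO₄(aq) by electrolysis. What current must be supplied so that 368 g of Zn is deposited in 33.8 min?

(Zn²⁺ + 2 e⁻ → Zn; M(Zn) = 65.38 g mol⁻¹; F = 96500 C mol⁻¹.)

n(Zn) = 368 / 65.38 = 5.629 mol.
n(e⁻) = 2 × 5.629 = 11.26 mol.
Q = n(e⁻)·F = 11.26 × 96500 = 1086000 C.
I = Q/t = 1086000 / 2028.0 s = 536 A.

536 A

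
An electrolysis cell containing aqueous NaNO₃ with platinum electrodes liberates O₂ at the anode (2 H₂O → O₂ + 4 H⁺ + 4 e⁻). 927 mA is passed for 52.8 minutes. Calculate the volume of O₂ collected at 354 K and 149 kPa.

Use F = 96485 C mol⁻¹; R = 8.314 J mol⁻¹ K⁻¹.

0.150 L

Q = I·t = 0.9270 A × 3168.0 s = 2937 C.
n(e⁻) = Q/F = 2937 / 96485 = 0.03044 mol.
4 electrons are transferred per O₂ molecule, so n(O₂) = 0.03044 / 4 = 0.007609 mol.
V = nRT/P = (0.007609 × 8.314 × 354) / (149 × 10³ Pa) = 1.50 × 10⁻⁴ m³ = 0.150 L.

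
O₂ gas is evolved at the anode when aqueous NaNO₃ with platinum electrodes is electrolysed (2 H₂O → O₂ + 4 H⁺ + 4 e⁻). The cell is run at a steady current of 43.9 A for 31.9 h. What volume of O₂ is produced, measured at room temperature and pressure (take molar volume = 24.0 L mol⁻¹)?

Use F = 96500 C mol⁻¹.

Q = I·t = 43.90 A × 114840 s = 5041000 C.
n(e⁻) = Q/F = 5041000 / 96500 = 52.24 mol.
4 electrons are transferred per O₂ molecule, so n(O₂) = 52.24 / 4 = 13.06 mol.
V = n × V_m = 13.06 × 24.0 = 313 L.

313 L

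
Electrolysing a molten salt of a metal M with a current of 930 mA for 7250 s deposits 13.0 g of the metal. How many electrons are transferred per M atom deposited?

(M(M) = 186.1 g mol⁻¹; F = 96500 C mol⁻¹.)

1

Q = I·t = 0.9300 A × 7250.0 s = 6742 C, so n(e⁻) = 6742/96500 = 0.06987 mol.
n(M) deposited = 13.0 / 186.1 = 0.06985 mol.
Electrons per atom = n(e⁻)/n(M) = 0.06987 / 0.06985 = 1.00 ≈ 1, so the ion is M⁺.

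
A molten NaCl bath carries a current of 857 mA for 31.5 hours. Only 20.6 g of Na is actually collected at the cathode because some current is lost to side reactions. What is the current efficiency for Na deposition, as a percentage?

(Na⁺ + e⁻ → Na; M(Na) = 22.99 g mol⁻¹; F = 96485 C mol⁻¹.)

Q = I·t = 0.8570 × 113400 = 97180 C; n(e⁻) = 97180/96485 = 1.007 mol.
Theoretical n(Na) = n(e⁻)/1 = 1.007 mol, i.e. m_theo = 1.007 × 22.99 = 23.16 g.
Efficiency = m_actual / m_theo = 20.6 / 23.16 = 89.0 %.

89.0 %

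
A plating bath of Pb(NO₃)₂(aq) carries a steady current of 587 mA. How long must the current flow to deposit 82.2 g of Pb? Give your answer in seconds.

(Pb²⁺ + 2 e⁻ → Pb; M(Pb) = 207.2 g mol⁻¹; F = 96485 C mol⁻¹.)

1.30 × 10⁵ s

n(Pb) = m/M = 82.2 / 207.2 = 0.3967 mol.
Each Pb atom requires 2 electrons, so n(e⁻) = 2 × 0.3967 = 0.7934 mol.
Q = n(e⁻)·F = 0.7934 × 96485 = 76550 C.
t = Q/I = 76550 / 0.5870 A = 130400 s.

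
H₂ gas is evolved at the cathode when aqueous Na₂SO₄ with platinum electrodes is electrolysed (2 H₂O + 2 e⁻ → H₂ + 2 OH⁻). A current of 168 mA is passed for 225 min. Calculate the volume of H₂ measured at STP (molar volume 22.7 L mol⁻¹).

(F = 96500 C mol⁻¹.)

Q = I·t = 0.1680 A × 13500 s = 2268 C.
n(e⁻) = Q/F = 2268 / 96500 = 0.02350 mol.
2 electrons are transferred per H₂ molecule, so n(H₂) = 0.02350 / 2 = 0.01175 mol.
V = n × V_m = 0.01175 × 22.7 = 0.267 L.

0.267 L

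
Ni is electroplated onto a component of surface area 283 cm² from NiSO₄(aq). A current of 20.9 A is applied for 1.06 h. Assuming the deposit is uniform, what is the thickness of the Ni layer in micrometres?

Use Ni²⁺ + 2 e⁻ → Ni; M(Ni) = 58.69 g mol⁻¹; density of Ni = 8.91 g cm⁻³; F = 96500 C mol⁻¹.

96.2 μm

Q = I·t = 20.90 × 3816.0 = 79750 C; n(e⁻) = 0.8265 mol.
n(Ni) = n(e⁻)/2 = 0.4132 mol, so m = 0.4132 × 58.69 = 24.25 g.
Volume = m/ρ = 24.25 / 8.91 = 2.722 cm³.
Thickness = V/A = 2.722 / 283 = 0.00962 cm = 96.2 μm.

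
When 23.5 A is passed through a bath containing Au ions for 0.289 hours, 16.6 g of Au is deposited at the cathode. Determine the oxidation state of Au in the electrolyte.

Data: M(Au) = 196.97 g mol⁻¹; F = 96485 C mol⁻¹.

Q = I·t = 23.50 A × 1040.4 s = 24450 C, so n(e⁻) = 24450/96485 = 0.2534 mol.
n(Au) deposited = 16.6 / 196.97 = 0.08428 mol.
Electrons per atom = n(e⁻)/n(Au) = 0.2534 / 0.08428 = 3.01 ≈ 3, so the ion is Au³⁺.

+3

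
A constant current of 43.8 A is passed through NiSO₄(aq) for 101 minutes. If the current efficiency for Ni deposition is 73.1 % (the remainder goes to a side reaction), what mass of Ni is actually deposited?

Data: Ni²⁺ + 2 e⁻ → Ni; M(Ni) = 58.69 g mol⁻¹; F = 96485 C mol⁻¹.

Q = I·t = 43.80 × 6060.0 = 265400 C.
n(e⁻) = 265400/96485 = 2.751 mol; theoretically n(Ni) = 2.751/2 = 1.375 mol, m_theo = 80.73 g.
At 73.1 % efficiency, m_actual = 0.731 × 80.73 = 59.0 g.

59.0 g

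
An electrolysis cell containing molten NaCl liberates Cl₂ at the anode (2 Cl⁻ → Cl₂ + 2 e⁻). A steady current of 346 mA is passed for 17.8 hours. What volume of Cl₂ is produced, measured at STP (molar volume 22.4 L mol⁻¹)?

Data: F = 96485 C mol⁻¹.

2.57 L

Q = I·t = 0.3460 A × 64080 s = 22170 C.
n(e⁻) = Q/F = 22170 / 96485 = 0.2298 mol.
2 electrons are transferred per Cl₂ molecule, so n(Cl₂) = 0.2298 / 2 = 0.1149 mol.
V = n × V_m = 0.1149 × 22.4 = 2.57 L.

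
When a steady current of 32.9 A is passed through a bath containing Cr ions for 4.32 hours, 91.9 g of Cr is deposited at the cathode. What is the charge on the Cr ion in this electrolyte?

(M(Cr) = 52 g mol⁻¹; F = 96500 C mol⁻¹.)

+3

Q = I·t = 32.90 A × 15552 s = 511700 C, so n(e⁻) = 511700/96500 = 5.302 mol.
n(Cr) deposited = 91.9 / 52 = 1.767 mol.
Electrons per atom = n(e⁻)/n(Cr) = 5.302 / 1.767 = 3.00 ≈ 3, so the ion is Cr³⁺.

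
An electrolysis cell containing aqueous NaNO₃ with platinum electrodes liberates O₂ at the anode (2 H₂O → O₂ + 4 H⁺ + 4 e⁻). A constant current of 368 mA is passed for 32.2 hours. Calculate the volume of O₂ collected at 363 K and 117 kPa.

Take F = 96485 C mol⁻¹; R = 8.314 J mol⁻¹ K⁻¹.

Q = I·t = 0.3680 A × 115920 s = 42660 C.
n(e⁻) = Q/F = 42660 / 96485 = 0.4421 mol.
4 electrons are transferred per O₂ molecule, so n(O₂) = 0.4421 / 4 = 0.1105 mol.
V = nRT/P = (0.1105 × 8.314 × 363) / (117 × 10³ Pa) = 0.00285 m³ = 2.85 L.

2.85 L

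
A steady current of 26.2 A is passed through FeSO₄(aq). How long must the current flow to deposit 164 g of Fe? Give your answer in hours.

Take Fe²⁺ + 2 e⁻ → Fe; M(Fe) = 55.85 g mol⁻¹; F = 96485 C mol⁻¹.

6.01 h

n(Fe) = m/M = 164 / 55.85 = 2.936 mol.
Each Fe atom requires 2 electrons, so n(e⁻) = 2 × 2.936 = 5.873 mol.
Q = n(e⁻)·F = 5.873 × 96485 = 566600 C.
t = Q/I = 566600 / 26.20 A = 21630 s = 6.01 h.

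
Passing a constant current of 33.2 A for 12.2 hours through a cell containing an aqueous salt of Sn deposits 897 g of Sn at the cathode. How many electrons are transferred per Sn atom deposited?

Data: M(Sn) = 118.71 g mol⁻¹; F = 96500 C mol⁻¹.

Q = I·t = 33.20 A × 43920 s = 1458000 C, so n(e⁻) = 1458000/96500 = 15.11 mol.
n(Sn) deposited = 897 / 118.71 = 7.556 mol.
Electrons per atom = n(e⁻)/n(Sn) = 15.11 / 7.556 = 2.00 ≈ 2, so the ion is Sn²⁺.

2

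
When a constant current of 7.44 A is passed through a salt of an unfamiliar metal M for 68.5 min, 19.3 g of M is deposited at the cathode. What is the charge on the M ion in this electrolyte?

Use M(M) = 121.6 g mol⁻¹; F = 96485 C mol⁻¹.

Q = I·t = 7.440 A × 4110.0 s = 30580 C, so n(e⁻) = 30580/96485 = 0.3169 mol.
n(M) deposited = 19.3 / 121.6 = 0.1587 mol.
Electrons per atom = n(e⁻)/n(M) = 0.3169 / 0.1587 = 2.00 ≈ 2, so the ion is M²⁺.

+2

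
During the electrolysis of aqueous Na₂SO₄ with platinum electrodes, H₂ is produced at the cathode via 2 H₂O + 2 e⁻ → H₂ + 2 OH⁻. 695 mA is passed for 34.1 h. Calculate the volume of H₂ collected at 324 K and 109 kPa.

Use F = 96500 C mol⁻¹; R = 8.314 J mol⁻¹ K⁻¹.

10.9 L

Q = I·t = 0.6950 A × 122760 s = 85320 C.
n(e⁻) = Q/F = 85320 / 96500 = 0.8841 mol.
2 electrons are transferred per H₂ molecule, so n(H₂) = 0.8841 / 2 = 0.4421 mol.
V = nRT/P = (0.4421 × 8.314 × 324) / (109 × 10³ Pa) = 0.0109 m³ = 10.9 L.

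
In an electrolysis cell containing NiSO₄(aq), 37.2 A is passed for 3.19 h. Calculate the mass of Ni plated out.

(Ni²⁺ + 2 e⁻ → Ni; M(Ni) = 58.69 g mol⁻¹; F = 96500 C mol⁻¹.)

130 g

Q = I·t = 37.20 A × 11484 s = 427200 C.
n(e⁻) = Q/F = 427200 / 96500 = 4.427 mol.
Ni²⁺ + 2 e⁻ → Ni, so n(Ni) = n(e⁻)/2 = 2.213 mol.
m = n·M = 2.213 × 58.69 = 130 g.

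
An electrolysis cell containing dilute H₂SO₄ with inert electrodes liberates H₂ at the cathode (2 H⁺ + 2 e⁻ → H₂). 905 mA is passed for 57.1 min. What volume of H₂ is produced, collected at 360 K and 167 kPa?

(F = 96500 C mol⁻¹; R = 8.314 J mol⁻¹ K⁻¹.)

0.288 L

Q = I·t = 0.9050 A × 3426.0 s = 3101 C.
n(e⁻) = Q/F = 3101 / 96500 = 0.03213 mol.
2 electrons are transferred per H₂ molecule, so n(H₂) = 0.03213 / 2 = 0.01606 mol.
V = nRT/P = (0.01606 × 8.314 × 360) / (167 × 10³ Pa) = 2.88 × 10⁻⁴ m³ = 0.288 L.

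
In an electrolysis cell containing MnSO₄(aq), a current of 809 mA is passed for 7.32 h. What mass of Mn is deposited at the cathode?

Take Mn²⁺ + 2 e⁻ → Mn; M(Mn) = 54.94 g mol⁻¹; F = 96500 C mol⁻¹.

6.07 g

Q = I·t = 0.8090 A × 26352 s = 21320 C.
n(e⁻) = Q/F = 21320 / 96500 = 0.2209 mol.
Mn²⁺ + 2 e⁻ → Mn, so n(Mn) = n(e⁻)/2 = 0.1105 mol.
m = n·M = 0.1105 × 54.94 = 6.07 g.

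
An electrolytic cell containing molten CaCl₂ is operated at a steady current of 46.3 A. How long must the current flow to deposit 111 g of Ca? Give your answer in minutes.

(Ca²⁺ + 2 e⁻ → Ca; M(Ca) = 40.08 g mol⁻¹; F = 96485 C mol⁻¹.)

n(Ca) = m/M = 111 / 40.08 = 2.769 mol.
Each Ca atom requires 2 electrons, so n(e⁻) = 2 × 2.769 = 5.539 mol.
Q = n(e⁻)·F = 5.539 × 96485 = 534400 C.
t = Q/I = 534400 / 46.30 A = 11540 s = 192 min.

192 min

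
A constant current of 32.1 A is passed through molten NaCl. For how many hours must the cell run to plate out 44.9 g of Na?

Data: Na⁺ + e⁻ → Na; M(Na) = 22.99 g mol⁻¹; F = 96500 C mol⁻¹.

1.63 h

n(Na) = m/M = 44.9 / 22.99 = 1.953 mol.
Each Na atom requires 1 electron, so n(e⁻) = 1 × 1.953 = 1.953 mol.
Q = n(e⁻)·F = 1.953 × 96500 = 188500 C.
t = Q/I = 188500 / 32.10 A = 5871 s = 1.63 h.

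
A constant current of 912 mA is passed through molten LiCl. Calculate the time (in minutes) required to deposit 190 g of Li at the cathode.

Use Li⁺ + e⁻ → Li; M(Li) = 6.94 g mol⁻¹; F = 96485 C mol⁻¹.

n(Li) = m/M = 190 / 6.94 = 27.38 mol.
Each Li atom requires 1 electron, so n(e⁻) = 1 × 27.38 = 27.38 mol.
Q = n(e⁻)·F = 27.38 × 96485 = 2642000 C.
t = Q/I = 2642000 / 0.9120 A = 2896000 s = 48300 min.

48300 min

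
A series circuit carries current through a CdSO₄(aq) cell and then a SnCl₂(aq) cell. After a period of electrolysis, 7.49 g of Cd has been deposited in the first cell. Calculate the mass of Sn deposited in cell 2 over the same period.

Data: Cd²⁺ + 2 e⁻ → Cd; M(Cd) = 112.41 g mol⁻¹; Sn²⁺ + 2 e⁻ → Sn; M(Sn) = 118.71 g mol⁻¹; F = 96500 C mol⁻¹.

7.91 g

n(Cd) = 7.49 / 112.41 = 0.06663 mol.
Since Cd²⁺ + 2 e⁻ → Cd, n(e⁻) passed = 2 × 0.06663 = 0.1333 mol.
Cells in series carry the same charge, so the same 0.1333 mol of electrons passes through cell 2.
Sn²⁺ + 2 e⁻ → Sn, so n(Sn) = 0.1333 / 2 = 0.06663 mol.
m(Sn) = 0.06663 × 118.71 = 7.91 g.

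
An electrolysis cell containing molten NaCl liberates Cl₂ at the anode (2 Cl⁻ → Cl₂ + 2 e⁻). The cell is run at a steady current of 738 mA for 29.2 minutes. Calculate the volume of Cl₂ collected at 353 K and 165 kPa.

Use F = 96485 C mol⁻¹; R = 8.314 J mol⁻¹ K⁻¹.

0.119 L

Q = I·t = 0.7380 A × 1752.0 s = 1293 C.
n(e⁻) = Q/F = 1293 / 96485 = 0.01340 mol.
2 electrons are transferred per Cl₂ molecule, so n(Cl₂) = 0.01340 / 2 = 0.006700 mol.
V = nRT/P = (0.006700 × 8.314 × 353) / (165 × 10³ Pa) = 1.19 × 10⁻⁴ m³ = 0.119 L.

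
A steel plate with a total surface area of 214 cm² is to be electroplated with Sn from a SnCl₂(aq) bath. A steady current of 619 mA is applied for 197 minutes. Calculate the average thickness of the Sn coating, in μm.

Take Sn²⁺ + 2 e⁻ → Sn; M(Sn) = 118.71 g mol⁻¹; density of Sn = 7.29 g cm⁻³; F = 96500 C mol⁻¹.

28.8 μm

Q = I·t = 0.6190 × 11820 = 7317 C; n(e⁻) = 0.07582 mol.
n(Sn) = n(e⁻)/2 = 0.03791 mol, so m = 0.03791 × 118.71 = 4.500 g.
Volume = m/ρ = 4.500 / 7.29 = 0.6173 cm³.
Thickness = V/A = 0.6173 / 214 = 0.00288 cm = 28.8 μm.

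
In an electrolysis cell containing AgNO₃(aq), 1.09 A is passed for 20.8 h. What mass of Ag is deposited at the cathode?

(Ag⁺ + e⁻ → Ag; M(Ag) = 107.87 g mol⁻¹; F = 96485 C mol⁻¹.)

Q = I·t = 1.090 A × 74880 s = 81620 C.
n(e⁻) = Q/F = 81620 / 96485 = 0.8459 mol.
Ag⁺ + e⁻ → Ag, so n(Ag) = n(e⁻)/1 = 0.8459 mol.
m = n·M = 0.8459 × 107.87 = 91.3 g.

91.3 g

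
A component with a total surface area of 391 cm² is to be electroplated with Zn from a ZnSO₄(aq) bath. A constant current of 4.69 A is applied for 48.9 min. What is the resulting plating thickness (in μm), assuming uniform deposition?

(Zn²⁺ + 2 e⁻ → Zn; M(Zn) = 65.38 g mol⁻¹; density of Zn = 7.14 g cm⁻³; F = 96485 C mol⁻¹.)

16.7 μm

Q = I·t = 4.690 × 2934.0 = 13760 C; n(e⁻) = 0.1426 mol.
n(Zn) = n(e⁻)/2 = 0.07131 mol, so m = 0.07131 × 65.38 = 4.662 g.
Volume = m/ρ = 4.662 / 7.14 = 0.6530 cm³.
Thickness = V/A = 0.6530 / 391 = 0.00167 cm = 16.7 μm.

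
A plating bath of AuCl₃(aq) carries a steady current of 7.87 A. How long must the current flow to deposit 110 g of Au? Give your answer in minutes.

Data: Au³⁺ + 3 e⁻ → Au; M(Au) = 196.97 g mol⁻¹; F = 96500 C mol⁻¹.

n(Au) = m/M = 110 / 196.97 = 0.5585 mol.
Each Au atom requires 3 electrons, so n(e⁻) = 3 × 0.5585 = 1.675 mol.
Q = n(e⁻)·F = 1.675 × 96500 = 161700 C.
t = Q/I = 161700 / 7.870 A = 20540 s = 342 min.

342 min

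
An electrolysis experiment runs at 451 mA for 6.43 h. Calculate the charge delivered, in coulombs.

Q = I·t = 0.4510 A × 23148 s = 10400 C.

10400 C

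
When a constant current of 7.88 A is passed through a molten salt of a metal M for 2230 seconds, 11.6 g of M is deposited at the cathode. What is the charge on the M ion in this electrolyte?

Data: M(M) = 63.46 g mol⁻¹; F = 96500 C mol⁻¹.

+1

Q = I·t = 7.880 A × 2230.0 s = 17570 C, so n(e⁻) = 17570/96500 = 0.1821 mol.
n(M) deposited = 11.6 / 63.46 = 0.1828 mol.
Electrons per atom = n(e⁻)/n(M) = 0.1821 / 0.1828 = 0.996 ≈ 1, so the ion is M⁺.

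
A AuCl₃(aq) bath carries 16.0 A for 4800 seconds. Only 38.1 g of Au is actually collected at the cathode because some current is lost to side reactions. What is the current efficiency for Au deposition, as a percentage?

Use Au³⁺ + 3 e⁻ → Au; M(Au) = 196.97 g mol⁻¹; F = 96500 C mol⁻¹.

72.9 %

Q = I·t = 16.00 × 4800.0 = 76800 C; n(e⁻) = 76800/96500 = 0.7959 mol.
Theoretical n(Au) = n(e⁻)/3 = 0.2653 mol, i.e. m_theo = 0.2653 × 196.97 = 52.25 g.
Efficiency = m_actual / m_theo = 38.1 / 52.25 = 72.9 %.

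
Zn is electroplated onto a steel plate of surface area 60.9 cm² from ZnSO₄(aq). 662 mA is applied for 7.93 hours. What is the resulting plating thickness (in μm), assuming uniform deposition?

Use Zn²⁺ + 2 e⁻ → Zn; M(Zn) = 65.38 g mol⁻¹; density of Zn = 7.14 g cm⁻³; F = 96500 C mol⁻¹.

Q = I·t = 0.6620 × 28548 = 18900 C; n(e⁻) = 0.1958 mol.
n(Zn) = n(e⁻)/2 = 0.09792 mol, so m = 0.09792 × 65.38 = 6.402 g.
Volume = m/ρ = 6.402 / 7.14 = 0.8967 cm³.
Thickness = V/A = 0.8967 / 60.9 = 0.0147 cm = 147 μm.

147 μm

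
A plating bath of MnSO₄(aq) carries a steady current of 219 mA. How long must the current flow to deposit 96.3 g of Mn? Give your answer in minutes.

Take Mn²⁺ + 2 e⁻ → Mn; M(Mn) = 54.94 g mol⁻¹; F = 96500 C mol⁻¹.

n(Mn) = m/M = 96.3 / 54.94 = 1.753 mol.
Each Mn atom requires 2 electrons, so n(e⁻) = 2 × 1.753 = 3.506 mol.
Q = n(e⁻)·F = 3.506 × 96500 = 338300 C.
t = Q/I = 338300 / 0.2190 A = 1545000 s = 25700 min.

25700 min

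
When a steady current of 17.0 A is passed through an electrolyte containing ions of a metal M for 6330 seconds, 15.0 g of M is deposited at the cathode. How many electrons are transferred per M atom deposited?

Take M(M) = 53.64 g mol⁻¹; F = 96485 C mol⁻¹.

Q = I·t = 17.00 A × 6330.0 s = 107600 C, so n(e⁻) = 107600/96485 = 1.115 mol.
n(M) deposited = 15.0 / 53.64 = 0.2796 mol.
Electrons per atom = n(e⁻)/n(M) = 1.115 / 0.2796 = 3.99 ≈ 4, so the ion is M⁴⁺.

4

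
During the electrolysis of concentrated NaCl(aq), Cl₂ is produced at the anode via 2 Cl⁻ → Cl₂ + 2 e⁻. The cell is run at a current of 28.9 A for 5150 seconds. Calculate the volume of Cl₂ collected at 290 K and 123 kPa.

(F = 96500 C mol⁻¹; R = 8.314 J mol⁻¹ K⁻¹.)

15.1 L

Q = I·t = 28.90 A × 5150.0 s = 148800 C.
n(e⁻) = Q/F = 148800 / 96500 = 1.542 mol.
2 electrons are transferred per Cl₂ molecule, so n(Cl₂) = 1.542 / 2 = 0.7712 mol.
V = nRT/P = (0.7712 × 8.314 × 290) / (123 × 10³ Pa) = 0.0151 m³ = 15.1 L.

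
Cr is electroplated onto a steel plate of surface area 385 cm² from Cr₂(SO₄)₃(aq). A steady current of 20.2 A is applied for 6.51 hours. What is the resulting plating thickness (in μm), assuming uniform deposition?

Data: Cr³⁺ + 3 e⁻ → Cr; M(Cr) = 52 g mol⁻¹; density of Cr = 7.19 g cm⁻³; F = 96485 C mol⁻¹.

307 μm

Q = I·t = 20.20 × 23436 = 473400 C; n(e⁻) = 4.907 mol.
n(Cr) = n(e⁻)/3 = 1.636 mol, so m = 1.636 × 52 = 85.05 g.
Volume = m/ρ = 85.05 / 7.19 = 11.83 cm³.
Thickness = V/A = 11.83 / 385 = 0.0307 cm = 307 μm.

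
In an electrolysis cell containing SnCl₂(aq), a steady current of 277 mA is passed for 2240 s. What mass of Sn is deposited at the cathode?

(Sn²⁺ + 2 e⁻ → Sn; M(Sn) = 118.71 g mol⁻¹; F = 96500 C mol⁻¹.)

0.382 g

Q = I·t = 0.2770 A × 2240.0 s = 620.5 C.
n(e⁻) = Q/F = 620.5 / 96500 = 0.006430 mol.
Sn²⁺ + 2 e⁻ → Sn, so n(Sn) = n(e⁻)/2 = 0.003215 mol.
m = n·M = 0.003215 × 118.71 = 0.382 g.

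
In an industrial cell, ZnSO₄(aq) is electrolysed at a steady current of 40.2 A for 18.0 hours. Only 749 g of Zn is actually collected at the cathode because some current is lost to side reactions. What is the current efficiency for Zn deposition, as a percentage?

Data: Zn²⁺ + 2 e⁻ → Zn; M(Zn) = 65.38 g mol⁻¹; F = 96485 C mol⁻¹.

Q = I·t = 40.20 × 64800 = 2605000 C; n(e⁻) = 2605000/96485 = 27.00 mol.
Theoretical n(Zn) = n(e⁻)/2 = 13.50 mol, i.e. m_theo = 13.50 × 65.38 = 882.6 g.
Efficiency = m_actual / m_theo = 749 / 882.6 = 84.9 %.

84.9 %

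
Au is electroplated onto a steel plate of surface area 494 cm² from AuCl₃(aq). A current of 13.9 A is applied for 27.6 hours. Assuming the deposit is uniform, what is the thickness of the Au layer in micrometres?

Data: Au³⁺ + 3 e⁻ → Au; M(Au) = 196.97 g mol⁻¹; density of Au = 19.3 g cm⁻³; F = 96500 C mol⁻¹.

Q = I·t = 13.90 × 99360 = 1381000 C; n(e⁻) = 14.31 mol.
n(Au) = n(e⁻)/3 = 4.771 mol, so m = 4.771 × 196.97 = 939.7 g.
Volume = m/ρ = 939.7 / 19.3 = 48.69 cm³.
Thickness = V/A = 48.69 / 494 = 0.0986 cm = 986 μm.

986 μm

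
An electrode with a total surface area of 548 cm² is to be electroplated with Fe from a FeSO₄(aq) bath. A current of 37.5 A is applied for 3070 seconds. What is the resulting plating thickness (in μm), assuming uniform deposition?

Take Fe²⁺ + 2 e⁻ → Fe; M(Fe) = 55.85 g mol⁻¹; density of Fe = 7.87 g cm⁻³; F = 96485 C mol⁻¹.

77.3 μm

Q = I·t = 37.50 × 3070.0 = 115100 C; n(e⁻) = 1.193 mol.
n(Fe) = n(e⁻)/2 = 0.5966 mol, so m = 0.5966 × 55.85 = 33.32 g.
Volume = m/ρ = 33.32 / 7.87 = 4.234 cm³.
Thickness = V/A = 4.234 / 548 = 0.00773 cm = 77.3 μm.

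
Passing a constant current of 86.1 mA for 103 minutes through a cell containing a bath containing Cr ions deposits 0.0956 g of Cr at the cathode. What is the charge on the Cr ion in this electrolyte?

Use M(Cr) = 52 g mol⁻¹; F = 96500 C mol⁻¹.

Q = I·t = 0.08610 A × 6180.0 s = 532.1 C, so n(e⁻) = 532.1/96500 = 0.005514 mol.
n(Cr) deposited = 0.0956 / 52 = 0.001838 mol.
Electrons per atom = n(e⁻)/n(Cr) = 0.005514 / 0.001838 = 3.00 ≈ 3, so the ion is Cr³⁺.

+3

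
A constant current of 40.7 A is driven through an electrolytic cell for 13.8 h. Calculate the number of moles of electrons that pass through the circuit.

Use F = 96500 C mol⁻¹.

Q = I·t = 40.70 A × 49680 s = 2022000 C.
n(e⁻) = Q/F = 2022000 / 96500 = 21.0 mol.

21.0 mol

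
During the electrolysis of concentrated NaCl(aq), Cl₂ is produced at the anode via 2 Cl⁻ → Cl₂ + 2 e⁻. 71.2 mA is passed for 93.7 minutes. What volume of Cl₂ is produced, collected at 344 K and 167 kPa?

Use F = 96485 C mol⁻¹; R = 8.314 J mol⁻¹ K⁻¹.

0.0355 L

Q = I·t = 0.07120 A × 5622.0 s = 400.3 C.
n(e⁻) = Q/F = 400.3 / 96485 = 0.004149 mol.
2 electrons are transferred per Cl₂ molecule, so n(Cl₂) = 0.004149 / 2 = 0.002074 mol.
V = nRT/P = (0.002074 × 8.314 × 344) / (167 × 10³ Pa) = 3.55 × 10⁻⁵ m³ = 0.0355 L.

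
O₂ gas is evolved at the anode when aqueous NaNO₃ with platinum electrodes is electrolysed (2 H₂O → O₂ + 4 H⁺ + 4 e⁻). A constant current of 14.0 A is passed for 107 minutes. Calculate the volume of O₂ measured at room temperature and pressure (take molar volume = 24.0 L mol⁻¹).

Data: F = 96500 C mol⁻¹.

Q = I·t = 14.00 A × 6420.0 s = 89880 C.
n(e⁻) = Q/F = 89880 / 96500 = 0.9314 mol.
4 electrons are transferred per O₂ molecule, so n(O₂) = 0.9314 / 4 = 0.2328 mol.
V = n × V_m = 0.2328 × 24.0 = 5.59 L.

5.59 L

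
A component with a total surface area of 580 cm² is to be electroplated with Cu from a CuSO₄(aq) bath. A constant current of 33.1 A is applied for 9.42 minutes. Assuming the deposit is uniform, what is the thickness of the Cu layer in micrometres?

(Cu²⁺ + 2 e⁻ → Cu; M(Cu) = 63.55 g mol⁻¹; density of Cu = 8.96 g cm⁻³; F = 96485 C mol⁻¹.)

11.9 μm

Q = I·t = 33.10 × 565.20 = 18710 C; n(e⁻) = 0.1939 mol.
n(Cu) = n(e⁻)/2 = 0.09695 mol, so m = 0.09695 × 63.55 = 6.161 g.
Volume = m/ρ = 6.161 / 8.96 = 0.6876 cm³.
Thickness = V/A = 0.6876 / 580 = 0.00119 cm = 11.9 μm.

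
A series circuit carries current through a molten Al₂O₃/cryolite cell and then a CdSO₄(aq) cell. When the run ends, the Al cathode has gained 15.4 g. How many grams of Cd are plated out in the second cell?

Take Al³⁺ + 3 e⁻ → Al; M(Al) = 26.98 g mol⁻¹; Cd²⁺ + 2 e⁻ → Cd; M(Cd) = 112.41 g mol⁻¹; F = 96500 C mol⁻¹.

n(Al) = 15.4 / 26.98 = 0.5708 mol.
Since Al³⁺ + 3 e⁻ → Al, n(e⁻) passed = 3 × 0.5708 = 1.712 mol.
Cells in series carry the same charge, so the same 1.712 mol of electrons passes through cell 2.
Cd²⁺ + 2 e⁻ → Cd, so n(Cd) = 1.712 / 2 = 0.8562 mol.
m(Cd) = 0.8562 × 112.41 = 96.2 g.

96.2 g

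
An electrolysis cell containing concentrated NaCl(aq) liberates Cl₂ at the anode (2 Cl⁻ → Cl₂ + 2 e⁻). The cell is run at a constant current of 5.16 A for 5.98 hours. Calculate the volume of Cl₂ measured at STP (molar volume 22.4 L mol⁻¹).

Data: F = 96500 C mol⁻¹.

12.9 L

Q = I·t = 5.160 A × 21528 s = 111100 C.
n(e⁻) = Q/F = 111100 / 96500 = 1.151 mol.
2 electrons are transferred per Cl₂ molecule, so n(Cl₂) = 1.151 / 2 = 0.5756 mol.
V = n × V_m = 0.5756 × 22.4 = 12.9 L.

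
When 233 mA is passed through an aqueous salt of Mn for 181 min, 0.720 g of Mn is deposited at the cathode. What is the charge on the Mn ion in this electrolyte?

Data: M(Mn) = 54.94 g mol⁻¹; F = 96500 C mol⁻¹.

+2

Q = I·t = 0.2330 A × 10860 s = 2530 C, so n(e⁻) = 2530/96500 = 0.02622 mol.
n(Mn) deposited = 0.720 / 54.94 = 0.01311 mol.
Electrons per atom = n(e⁻)/n(Mn) = 0.02622 / 0.01311 = 2.00 ≈ 2, so the ion is Mn²⁺.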